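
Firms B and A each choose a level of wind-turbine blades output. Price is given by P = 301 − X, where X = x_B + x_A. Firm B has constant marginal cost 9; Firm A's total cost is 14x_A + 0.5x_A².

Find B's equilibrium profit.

13876.84

Firm B's profit: π = x_B(301 − (x_B + x_A)) − 9x_B.
∂π/∂x_B = 292 − 2x_B − x_A = 0, so x_B = 146 − 0.5x_A.
For A: ∂π/∂x_A = 287 − 3x_A − x_B = 0 ⇒ x_A = 287/3 − (1/3)x_B.
Substituting the second reaction function into the first: x_B = 146 − 0.5(287/3 − (1/3)x_B), which gives (5/6)x_B = 589/6 ⇒ x_B = 117.8.
Then x_A = 287/3 − (1/3)·117.8 = 56.4.
Price P = 301 − 174.2 = 126.8.
B's profit: (126.8 − 9)·117.8 = 13876.84.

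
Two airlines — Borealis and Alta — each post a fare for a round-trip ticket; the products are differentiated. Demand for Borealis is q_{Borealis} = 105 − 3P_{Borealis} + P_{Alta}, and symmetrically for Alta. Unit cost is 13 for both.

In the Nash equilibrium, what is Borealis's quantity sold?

47.4

Borealis's profit: π = (P_{Borealis} − 13)(105 − 3P_{Borealis} + P_{Alta}).
∂π/∂P_{Borealis} = 144 − 6P_{Borealis} + P_{Alta} = 0 ⇒ P_{Borealis} = 24 + (1/6)P_{Alta}.
By symmetry P_{Alta} = P_{Borealis}; substituting into the reaction function, (5/6)P_{Borealis} = 24 and P_{Borealis} = 28.8.
q_{Borealis} = 105 − 3·28.8 + 28.8 = 47.4.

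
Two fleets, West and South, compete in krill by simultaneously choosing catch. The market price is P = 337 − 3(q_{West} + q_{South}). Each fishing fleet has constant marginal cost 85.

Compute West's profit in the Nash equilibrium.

2352

Fishing fleet West's profit: π = q_{West}(337 − 3(q_{West} + q_{South})) − 85q_{West}.
∂π/∂q_{West} = 252 − 6q_{West} − 3q_{South} = 0, so q_{West} = 42 − 0.5q_{South}.
By symmetry q_{South} = q_{West}; substituting into the reaction function, 1.5q_{West} = 42 and q_{West} = 28.
Price P = 337 − 3·56 = 169.
West's profit: (169 − 85)·28 = 2352.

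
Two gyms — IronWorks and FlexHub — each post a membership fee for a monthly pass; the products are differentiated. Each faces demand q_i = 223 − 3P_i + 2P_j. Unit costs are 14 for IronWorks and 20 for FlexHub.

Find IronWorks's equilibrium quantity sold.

IronWorks's profit: π = (P_{IronWorks} − 14)(223 − 3P_{IronWorks} + 2P_{FlexHub}).
∂π/∂P_{IronWorks} = 265 − 6P_{IronWorks} + 2P_{FlexHub} = 0 ⇒ P_{IronWorks} = 265/6 + (1/3)P_{FlexHub}.
Similarly P_{FlexHub} = 283/6 + (1/3)P_{IronWorks}.
Solving the two reaction functions simultaneously: (1 − (1/3)(1/3))P_{IronWorks} = 265/6 + (1/3)·(283/6), so (8/9)P_{IronWorks} = 539/9 and P_{IronWorks} = 67.375.
Then P_{FlexHub} = 283/6 + (1/3)·67.375 = 69.625.
q_{IronWorks} = 223 − 3·67.375 + 2·69.625 = 160.125.

160.125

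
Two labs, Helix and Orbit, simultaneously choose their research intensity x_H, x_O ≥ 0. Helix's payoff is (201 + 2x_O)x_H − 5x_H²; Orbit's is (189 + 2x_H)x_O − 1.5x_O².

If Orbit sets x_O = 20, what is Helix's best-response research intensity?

24.1

Expanding Helix's payoff: 201x_H + 2x_Ox_H − 5x_H².
∂π/∂x_H = 201 + 2x_O − 10x_H = 0, so x_H = 20.1 + 0.2x_O.
At x_O = 20: x_H = 20.1 + 0.2·20 = 24.1.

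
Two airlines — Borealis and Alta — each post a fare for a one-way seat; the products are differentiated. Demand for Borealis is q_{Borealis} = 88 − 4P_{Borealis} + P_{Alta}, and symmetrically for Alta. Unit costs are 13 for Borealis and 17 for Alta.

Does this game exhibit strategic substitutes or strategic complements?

Borealis's profit: π = (P_{Borealis} − 13)(88 − 4P_{Borealis} + P_{Alta}).
∂π/∂P_{Borealis} = 140 − 8P_{Borealis} + P_{Alta} = 0 ⇒ P_{Borealis} = 17.5 + 0.125P_{Alta}.
The best-response slope dP_{Borealis}/dP_{Alta} = 0.125 > 0: the reaction function is upward-sloping, so the choices are strategic complements.

strategic complements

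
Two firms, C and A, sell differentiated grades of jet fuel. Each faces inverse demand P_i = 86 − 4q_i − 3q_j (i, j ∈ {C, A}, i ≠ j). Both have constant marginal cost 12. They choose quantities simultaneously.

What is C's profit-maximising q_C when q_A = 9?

Firm C's profit: π = q_C(86 − 4q_C − 3q_A) − 12q_C.
∂π/∂q_C = 74 − 8q_C − 3q_A = 0 ⇒ q_C = 9.25 − 0.375q_A.
At q_A = 9: q_C = 9.25 − 0.375·9 = 5.875.

5.875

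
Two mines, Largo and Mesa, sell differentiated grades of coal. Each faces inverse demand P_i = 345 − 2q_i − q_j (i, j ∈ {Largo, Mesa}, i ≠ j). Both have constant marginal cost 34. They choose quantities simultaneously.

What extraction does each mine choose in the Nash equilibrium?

62.2

Mine Largo's profit: π = q_{Largo}(345 − 2q_{Largo} − q_{Mesa}) − 34q_{Largo}.
∂π/∂q_{Largo} = 311 − 4q_{Largo} − q_{Mesa} = 0 ⇒ q_{Largo} = 77.75 − 0.25q_{Mesa}.
Setting q_{Largo} = q_{Mesa} in the reaction function: q_{Largo} = 77.75 − 0.25q_{Largo}, so q_{Largo} = 77.75 / 1.25 = 62.2.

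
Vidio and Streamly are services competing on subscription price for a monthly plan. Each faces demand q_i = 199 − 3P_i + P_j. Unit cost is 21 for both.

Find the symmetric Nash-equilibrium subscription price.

Vidio's profit: π = (P_{Vidio} − 21)(199 − 3P_{Vidio} + P_{Streamly}).
∂π/∂P_{Vidio} = 262 − 6P_{Vidio} + P_{Streamly} = 0 ⇒ P_{Vidio} = 131/3 + (1/6)P_{Streamly}.
By symmetry P_{Streamly} = P_{Vidio}; substituting into the reaction function, (5/6)P_{Vidio} = 131/3 and P_{Vidio} = 52.4.

52.4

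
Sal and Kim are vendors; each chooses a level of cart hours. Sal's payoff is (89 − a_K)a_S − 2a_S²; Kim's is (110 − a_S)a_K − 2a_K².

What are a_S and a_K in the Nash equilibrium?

16.4, 23.4

Expanding Sal's payoff: 89a_S − a_Ka_S − 2a_S².
∂π/∂a_S = 89 − a_K − 4a_S = 0, so a_S = 22.25 − 0.25a_K.
Likewise for Kim: a_K = 27.5 − 0.25a_S.
Solving the two reaction functions simultaneously: (1 − (−0.25)(−0.25))a_S = 22.25 − 0.25·27.5, so 0.9375a_S = 15.375 and a_S = 16.4.
Then a_K = 27.5 − 0.25·16.4 = 23.4.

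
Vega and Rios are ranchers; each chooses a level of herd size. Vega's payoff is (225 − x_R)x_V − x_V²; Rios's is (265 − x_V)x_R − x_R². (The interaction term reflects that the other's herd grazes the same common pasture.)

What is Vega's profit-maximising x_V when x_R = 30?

97.5

Expanding Vega's payoff: 225x_V − x_Rx_V − x_V².
∂π/∂x_V = 225 − x_R − 2x_V = 0, so x_V = 112.5 − 0.5x_R.
At x_R = 30: x_V = 112.5 − 0.5·30 = 97.5.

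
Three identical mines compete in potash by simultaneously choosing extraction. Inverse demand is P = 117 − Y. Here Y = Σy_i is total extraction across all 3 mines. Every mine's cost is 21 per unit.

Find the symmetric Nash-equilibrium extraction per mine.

A representative mine's profit is π_i = y_i(117 − Y) − 21y_i, with Y = y_i + Σ_{j≠i} y_j.
First-order condition: 96 − 2y_i − Σ_{j≠i} y_j = 0.
Imposing symmetry (y_j = y for all j) turns Σ_{j≠i} y_j into 2y, so 96 = 4y and y = 24.

24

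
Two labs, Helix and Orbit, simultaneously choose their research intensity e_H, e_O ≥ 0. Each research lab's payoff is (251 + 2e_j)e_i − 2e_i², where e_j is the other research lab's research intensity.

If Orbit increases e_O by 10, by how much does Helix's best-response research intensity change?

Helix's payoff is (251 + 2e_O)e_H − 2e_H².
∂π/∂e_H = 251 + 2e_O − 4e_H = 0, so e_H = 62.75 + 0.5e_O.
The reaction-function slope is 0.5, so a 10-unit rise in e_O moves e_H by 0.5 × 10 = 5. Helix's best response rises — the actions are strategic complements.

5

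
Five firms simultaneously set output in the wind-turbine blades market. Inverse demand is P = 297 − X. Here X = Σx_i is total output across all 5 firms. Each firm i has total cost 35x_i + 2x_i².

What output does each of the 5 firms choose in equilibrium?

A representative firm's profit is π_i = x_i(297 − X) − 35x_i − 2x_i², with X = x_i + Σ_{j≠i} x_j.
First-order condition: 262 − 6x_i − Σ_{j≠i} x_j = 0.
With identical firms, set every x_j = x: then 262 − 6x − 4x = 0, i.e. x = 262/10 = 26.2.

26.2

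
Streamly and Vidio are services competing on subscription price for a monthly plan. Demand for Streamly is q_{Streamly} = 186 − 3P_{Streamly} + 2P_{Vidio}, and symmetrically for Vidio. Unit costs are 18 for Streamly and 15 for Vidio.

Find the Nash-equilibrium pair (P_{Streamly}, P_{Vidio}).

59.4375, 58.3125

Streamly's profit: π = (P_{Streamly} − 18)(186 − 3P_{Streamly} + 2P_{Vidio}).
∂π/∂P_{Streamly} = 240 − 6P_{Streamly} + 2P_{Vidio} = 0 ⇒ P_{Streamly} = 40 + (1/3)P_{Vidio}.
Similarly P_{Vidio} = 38.5 + (1/3)P_{Streamly}.
Solving the two reaction functions simultaneously: (1 − (1/3)(1/3))P_{Streamly} = 40 + (1/3)·38.5, so (8/9)P_{Streamly} = 317/6 and P_{Streamly} = 59.4375.
Then P_{Vidio} = 38.5 + (1/3)·59.4375 = 58.3125.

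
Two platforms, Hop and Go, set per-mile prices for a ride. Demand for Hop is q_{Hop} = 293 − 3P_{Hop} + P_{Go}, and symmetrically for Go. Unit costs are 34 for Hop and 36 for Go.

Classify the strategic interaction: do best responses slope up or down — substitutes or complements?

strategic complements

Hop's profit: π = (P_{Hop} − 34)(293 − 3P_{Hop} + P_{Go}).
∂π/∂P_{Hop} = 395 − 6P_{Hop} + P_{Go} = 0 ⇒ P_{Hop} = 395/6 + (1/6)P_{Go}.
The best-response slope dP_{Hop}/dP_{Go} = 1/6 > 0: the reaction function is upward-sloping, so the choices are strategic complements.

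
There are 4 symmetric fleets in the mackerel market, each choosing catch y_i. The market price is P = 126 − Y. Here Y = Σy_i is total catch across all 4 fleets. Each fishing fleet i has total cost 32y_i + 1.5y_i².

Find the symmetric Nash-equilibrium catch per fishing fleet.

A representative fishing fleet's profit is π_i = y_i(126 − Y) − 32y_i − 1.5y_i², with Y = y_i + Σ_{j≠i} y_j.
First-order condition: 94 − 5y_i − Σ_{j≠i} y_j = 0.
Imposing symmetry (y_j = y for all j) turns Σ_{j≠i} y_j into 3y, so 94 = 8y and y = 11.75.

11.75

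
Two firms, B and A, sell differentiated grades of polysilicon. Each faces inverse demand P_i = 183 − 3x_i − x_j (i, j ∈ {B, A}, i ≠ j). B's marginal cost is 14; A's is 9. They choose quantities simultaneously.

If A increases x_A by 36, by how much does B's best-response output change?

-6

Firm B's profit: π = x_B(183 − 3x_B − x_A) − 14x_B.
∂π/∂x_B = 169 − 6x_B − x_A = 0 ⇒ x_B = 169/6 − (1/6)x_A.
The reaction-function slope is −1/6, so a 36-unit rise in x_A moves x_B by −1/6 × 36 = −6. B's best response falls — the actions are strategic substitutes.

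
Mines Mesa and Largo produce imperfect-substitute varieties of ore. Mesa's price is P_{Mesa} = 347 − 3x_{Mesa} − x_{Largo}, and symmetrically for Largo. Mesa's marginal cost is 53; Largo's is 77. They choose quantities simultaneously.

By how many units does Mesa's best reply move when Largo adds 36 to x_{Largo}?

-6

Mine Mesa's profit: π = x_{Mesa}(347 − 3x_{Mesa} − x_{Largo}) − 53x_{Mesa}.
∂π/∂x_{Mesa} = 294 − 6x_{Mesa} − x_{Largo} = 0 ⇒ x_{Mesa} = 49 − (1/6)x_{Largo}.
The reaction-function slope is −1/6, so a 36-unit rise in x_{Largo} moves x_{Mesa} by −1/6 × 36 = −6. Mesa's best response falls — the actions are strategic substitutes.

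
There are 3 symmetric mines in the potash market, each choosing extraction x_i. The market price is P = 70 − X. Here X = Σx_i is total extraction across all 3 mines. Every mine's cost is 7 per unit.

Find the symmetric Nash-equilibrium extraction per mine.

15.75

A representative mine's profit is π_i = x_i(70 − X) − 7x_i, with X = x_i + Σ_{j≠i} x_j.
First-order condition: 63 − 2x_i − Σ_{j≠i} x_j = 0.
In a symmetric equilibrium every mine chooses the same x, so Σ_{j≠i} x_j = 2x. The condition becomes 63 − 4x = 0, giving x = 63/4 = 15.75.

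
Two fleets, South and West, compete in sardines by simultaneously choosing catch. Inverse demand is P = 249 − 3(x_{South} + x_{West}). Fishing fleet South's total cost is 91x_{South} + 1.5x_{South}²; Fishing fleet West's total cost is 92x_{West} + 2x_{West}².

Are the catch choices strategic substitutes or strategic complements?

Fishing fleet South's profit: π = x_{South}(249 − 3(x_{South} + x_{West})) − 91x_{South} − 1.5x_{South}².
∂π/∂x_{South} = 158 − 9x_{South} − 3x_{West} = 0, so x_{South} = 158/9 − (1/3)x_{West}.
The best-response slope dx_{South}/dx_{West} = −1/3 < 0: the reaction function is downward-sloping, so the choices are strategic substitutes.

strategic substitutes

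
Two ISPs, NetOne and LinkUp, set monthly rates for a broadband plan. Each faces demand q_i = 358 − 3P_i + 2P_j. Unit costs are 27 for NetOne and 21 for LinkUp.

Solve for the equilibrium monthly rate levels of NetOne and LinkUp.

NetOne's profit: π = (P_{NetOne} − 27)(358 − 3P_{NetOne} + 2P_{LinkUp}).
∂π/∂P_{NetOne} = 439 − 6P_{NetOne} + 2P_{LinkUp} = 0 ⇒ P_{NetOne} = 439/6 + (1/3)P_{LinkUp}.
Similarly P_{LinkUp} = 421/6 + (1/3)P_{NetOne}.
Plugging P_{LinkUp} into NetOne's best response: P_{NetOne} = 439/6 + (1/3)(421/6 + (1/3)P_{NetOne}) ⇒ (8/9)P_{NetOne} = 869/9, so P_{NetOne} = 108.625.
Then P_{LinkUp} = 421/6 + (1/3)·108.625 = 106.375.

108.625, 106.375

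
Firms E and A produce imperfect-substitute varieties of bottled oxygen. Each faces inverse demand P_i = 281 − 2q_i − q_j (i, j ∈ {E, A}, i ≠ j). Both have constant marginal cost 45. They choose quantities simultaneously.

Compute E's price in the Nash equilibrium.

Firm E's profit: π = q_E(281 − 2q_E − q_A) − 45q_E.
∂π/∂q_E = 236 − 4q_E − q_A = 0 ⇒ q_E = 59 − 0.25q_A.
Setting q_E = q_A in the reaction function: q_E = 59 − 0.25q_E, so q_E = 59 / 1.25 = 47.2.
P_E = 281 − 2·47.2 − 47.2 = 139.4.

139.4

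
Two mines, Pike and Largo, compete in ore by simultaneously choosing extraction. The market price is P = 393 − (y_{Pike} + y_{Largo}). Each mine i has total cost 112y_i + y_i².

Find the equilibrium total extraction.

Mine Pike's profit: π = y_{Pike}(393 − (y_{Pike} + y_{Largo})) − 112y_{Pike} − y_{Pike}².
∂π/∂y_{Pike} = 281 − 4y_{Pike} − y_{Largo} = 0, so y_{Pike} = 70.25 − 0.25y_{Largo}.
By symmetry y_{Largo} = y_{Pike}; substituting into the reaction function, 1.25y_{Pike} = 70.25 and y_{Pike} = 56.2.
Total extraction: 56.2 + 56.2 = 112.4.

112.4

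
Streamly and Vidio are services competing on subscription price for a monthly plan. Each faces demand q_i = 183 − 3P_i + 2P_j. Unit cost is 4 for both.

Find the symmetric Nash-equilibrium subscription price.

48.75

Streamly's profit: π = (P_{Streamly} − 4)(183 − 3P_{Streamly} + 2P_{Vidio}).
∂π/∂P_{Streamly} = 195 − 6P_{Streamly} + 2P_{Vidio} = 0 ⇒ P_{Streamly} = 32.5 + (1/3)P_{Vidio}.
The game is symmetric, so in equilibrium P_{Vidio} = P_{Streamly}: the reaction function gives (2/3)P_{Streamly} = 32.5, hence P_{Streamly} = 48.75.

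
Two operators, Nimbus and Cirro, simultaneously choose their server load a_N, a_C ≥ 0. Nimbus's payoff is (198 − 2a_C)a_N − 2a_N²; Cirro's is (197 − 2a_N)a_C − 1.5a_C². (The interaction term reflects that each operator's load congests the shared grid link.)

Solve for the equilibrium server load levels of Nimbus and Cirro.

25, 49

Expanding Nimbus's payoff: 198a_N − 2a_Ca_N − 2a_N².
∂π/∂a_N = 198 − 2a_C − 4a_N = 0, so a_N = 49.5 − 0.5a_C.
Likewise for Cirro: a_C = 197/3 − (2/3)a_N.
Solving the two reaction functions simultaneously: (1 − (−0.5)(−2/3))a_N = 49.5 − 0.5·(197/3), so (2/3)a_N = 50/3 and a_N = 25.
Then a_C = 197/3 − (2/3)·25 = 49.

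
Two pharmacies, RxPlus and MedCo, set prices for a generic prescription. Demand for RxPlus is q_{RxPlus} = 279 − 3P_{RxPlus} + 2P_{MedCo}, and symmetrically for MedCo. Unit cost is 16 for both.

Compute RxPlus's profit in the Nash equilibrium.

RxPlus's profit: π = (P_{RxPlus} − 16)(279 − 3P_{RxPlus} + 2P_{MedCo}).
∂π/∂P_{RxPlus} = 327 − 6P_{RxPlus} + 2P_{MedCo} = 0 ⇒ P_{RxPlus} = 54.5 + (1/3)P_{MedCo}.
Setting P_{RxPlus} = P_{MedCo} in the reaction function: P_{RxPlus} = 54.5 + (1/3)P_{RxPlus}, so P_{RxPlus} = 54.5 / (2/3) = 81.75.
q_{RxPlus} = 279 − 3·81.75 + 2·81.75 = 197.25.
Profit = (81.75 − 16)·197.25 = 12969.1875.

12969.1875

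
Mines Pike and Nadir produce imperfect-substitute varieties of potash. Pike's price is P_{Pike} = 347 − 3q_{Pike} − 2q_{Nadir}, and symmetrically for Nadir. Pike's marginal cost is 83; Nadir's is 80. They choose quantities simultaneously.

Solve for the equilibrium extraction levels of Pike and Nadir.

Mine Pike's profit: π = q_{Pike}(347 − 3q_{Pike} − 2q_{Nadir}) − 83q_{Pike}.
∂π/∂q_{Pike} = 264 − 6q_{Pike} − 2q_{Nadir} = 0 ⇒ q_{Pike} = 44 − (1/3)q_{Nadir}.
Similarly q_{Nadir} = 44.5 − (1/3)q_{Pike}.
Solving the two reaction functions simultaneously: (1 − (−1/3)(−1/3))q_{Pike} = 44 − (1/3)·44.5, so (8/9)q_{Pike} = 175/6 and q_{Pike} = 32.8125.
Then q_{Nadir} = 44.5 − (1/3)·32.8125 = 33.5625.

32.8125, 33.5625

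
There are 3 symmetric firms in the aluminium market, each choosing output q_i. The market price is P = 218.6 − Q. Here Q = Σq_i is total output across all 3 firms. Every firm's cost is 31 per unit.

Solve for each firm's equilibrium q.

A representative firm's profit is π_i = q_i(218.6 − Q) − 31q_i, with Q = q_i + Σ_{j≠i} q_j.
First-order condition: 187.6 − 2q_i − Σ_{j≠i} q_j = 0.
Imposing symmetry (q_j = q for all j) turns Σ_{j≠i} q_j into 2q, so 187.6 = 4q and q = 46.9.

46.9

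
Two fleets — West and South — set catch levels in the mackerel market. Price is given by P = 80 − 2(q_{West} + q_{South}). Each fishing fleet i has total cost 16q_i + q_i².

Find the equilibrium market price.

Fishing fleet West's profit: π = q_{West}(80 − 2(q_{West} + q_{South})) − 16q_{West} − q_{West}².
∂π/∂q_{West} = 64 − 6q_{West} − 2q_{South} = 0, so q_{West} = 32/3 − (1/3)q_{South}.
Setting q_{West} = q_{South} in the reaction function: q_{West} = 32/3 − (1/3)q_{West}, so q_{West} = (32/3) / (4/3) = 8.
Equilibrium price: P = 80 − 2·16 = 48.

48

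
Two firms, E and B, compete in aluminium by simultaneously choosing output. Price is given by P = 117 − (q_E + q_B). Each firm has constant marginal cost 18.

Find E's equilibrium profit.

1089

Firm E's profit: π = q_E(117 − (q_E + q_B)) − 18q_E.
∂π/∂q_E = 99 − 2q_E − q_B = 0, so q_E = 49.5 − 0.5q_B.
The game is symmetric, so in equilibrium q_B = q_E: the reaction function gives 1.5q_E = 49.5, hence q_E = 33.
Price P = 117 − 66 = 51.
E's profit: (51 − 18)·33 = 1089.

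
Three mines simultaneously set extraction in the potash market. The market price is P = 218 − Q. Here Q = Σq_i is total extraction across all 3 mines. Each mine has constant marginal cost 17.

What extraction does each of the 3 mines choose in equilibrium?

A representative mine's profit is π_i = q_i(218 − Q) − 17q_i, with Q = q_i + Σ_{j≠i} q_j.
First-order condition: 201 − 2q_i − Σ_{j≠i} q_j = 0.
With identical mines, set every q_j = q: then 201 − 2q − 2q = 0, i.e. q = 201/4 = 50.25.

50.25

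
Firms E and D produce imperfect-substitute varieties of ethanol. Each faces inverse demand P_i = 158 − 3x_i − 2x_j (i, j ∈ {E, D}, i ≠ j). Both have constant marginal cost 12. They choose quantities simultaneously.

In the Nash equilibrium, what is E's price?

Firm E's profit: π = x_E(158 − 3x_E − 2x_D) − 12x_E.
∂π/∂x_E = 146 − 6x_E − 2x_D = 0 ⇒ x_E = 73/3 − (1/3)x_D.
Setting x_E = x_D in the reaction function: x_E = 73/3 − (1/3)x_E, so x_E = (73/3) / (4/3) = 18.25.
P_E = 158 − 3·18.25 − 2·18.25 = 66.75.

66.75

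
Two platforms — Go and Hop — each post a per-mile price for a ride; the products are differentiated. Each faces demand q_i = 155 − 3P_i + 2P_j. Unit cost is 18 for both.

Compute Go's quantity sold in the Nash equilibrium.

Go's profit: π = (P_{Go} − 18)(155 − 3P_{Go} + 2P_{Hop}).
∂π/∂P_{Go} = 209 − 6P_{Go} + 2P_{Hop} = 0 ⇒ P_{Go} = 209/6 + (1/3)P_{Hop}.
Setting P_{Go} = P_{Hop} in the reaction function: P_{Go} = 209/6 + (1/3)P_{Go}, so P_{Go} = (209/6) / (2/3) = 52.25.
q_{Go} = 155 − 3·52.25 + 2·52.25 = 102.75.

102.75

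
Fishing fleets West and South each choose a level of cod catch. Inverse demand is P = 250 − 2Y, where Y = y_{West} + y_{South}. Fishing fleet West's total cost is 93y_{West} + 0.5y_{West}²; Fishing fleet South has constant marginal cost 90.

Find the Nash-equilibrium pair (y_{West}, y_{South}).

Fishing fleet West's profit: π = y_{West}(250 − 2(y_{West} + y_{South})) − 93y_{West} − 0.5y_{West}².
∂π/∂y_{West} = 157 − 5y_{West} − 2y_{South} = 0, so y_{West} = 31.4 − 0.4y_{South}.
For South: ∂π/∂y_{South} = 160 − 4y_{South} − 2y_{West} = 0 ⇒ y_{South} = 40 − 0.5y_{West}.
Plugging y_{South} into West's best response: y_{West} = 31.4 − 0.4(40 − 0.5y_{West}) ⇒ 0.8y_{West} = 15.4, so y_{West} = 19.25.
Then y_{South} = 40 − 0.5·19.25 = 30.375.

19.25, 30.375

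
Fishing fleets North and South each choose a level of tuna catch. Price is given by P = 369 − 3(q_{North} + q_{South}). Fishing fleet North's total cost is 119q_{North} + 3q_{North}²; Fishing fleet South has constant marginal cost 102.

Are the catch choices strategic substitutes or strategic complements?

Fishing fleet North's profit: π = q_{North}(369 − 3(q_{North} + q_{South})) − 119q_{North} − 3q_{North}².
∂π/∂q_{North} = 250 − 12q_{North} − 3q_{South} = 0, so q_{North} = 125/6 − 0.25q_{South}.
The best-response slope dq_{North}/dq_{South} = −0.25 < 0: the reaction function is downward-sloping, so the choices are strategic substitutes.

strategic substitutes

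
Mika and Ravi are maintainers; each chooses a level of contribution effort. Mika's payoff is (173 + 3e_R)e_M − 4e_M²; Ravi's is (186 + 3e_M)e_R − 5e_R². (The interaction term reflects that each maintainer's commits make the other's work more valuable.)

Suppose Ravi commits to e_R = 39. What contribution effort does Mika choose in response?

Expanding Mika's payoff: 173e_M + 3e_Re_M − 4e_M².
∂π/∂e_M = 173 + 3e_R − 8e_M = 0, so e_M = 21.625 + 0.375e_R.
At e_R = 39: e_M = 21.625 + 0.375·39 = 36.25.

36.25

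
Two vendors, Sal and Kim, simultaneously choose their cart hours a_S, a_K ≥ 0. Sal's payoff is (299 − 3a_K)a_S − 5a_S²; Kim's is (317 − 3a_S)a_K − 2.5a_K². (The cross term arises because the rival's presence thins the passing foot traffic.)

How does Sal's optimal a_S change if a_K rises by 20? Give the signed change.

Expanding Sal's payoff: 299a_S − 3a_Ka_S − 5a_S².
∂π/∂a_S = 299 − 3a_K − 10a_S = 0, so a_S = 29.9 − 0.3a_K.
The reaction-function slope is −0.3, so a 20-unit rise in a_K moves a_S by −0.3 × 20 = −6. Sal's best response falls — the actions are strategic substitutes.

-6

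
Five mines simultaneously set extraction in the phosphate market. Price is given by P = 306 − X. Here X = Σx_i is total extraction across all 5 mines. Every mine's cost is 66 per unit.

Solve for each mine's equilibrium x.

40

A representative mine's profit is π_i = x_i(306 − X) − 66x_i, with X = x_i + Σ_{j≠i} x_j.
First-order condition: 240 − 2x_i − Σ_{j≠i} x_j = 0.
Imposing symmetry (x_j = x for all j) turns Σ_{j≠i} x_j into 4x, so 240 = 6x and x = 40.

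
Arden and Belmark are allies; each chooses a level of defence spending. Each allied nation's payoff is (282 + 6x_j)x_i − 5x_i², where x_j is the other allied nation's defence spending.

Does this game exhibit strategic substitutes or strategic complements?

strategic complements

Arden's payoff is (282 + 6x_B)x_A − 5x_A².
∂π/∂x_A = 282 + 6x_B − 10x_A = 0, so x_A = 28.2 + 0.6x_B.
The best-response slope dx_A/dx_B = 0.6 > 0: the reaction function is upward-sloping, so the choices are strategic complements.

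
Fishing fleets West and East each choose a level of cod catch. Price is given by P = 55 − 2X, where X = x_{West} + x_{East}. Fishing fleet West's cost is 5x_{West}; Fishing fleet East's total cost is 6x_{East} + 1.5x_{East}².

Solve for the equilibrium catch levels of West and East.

10.5, 4

Fishing fleet West's profit: π = x_{West}(55 − 2(x_{West} + x_{East})) − 5x_{West}.
∂π/∂x_{West} = 50 − 4x_{West} − 2x_{East} = 0, so x_{West} = 12.5 − 0.5x_{East}.
For East: ∂π/∂x_{East} = 49 − 7x_{East} − 2x_{West} = 0 ⇒ x_{East} = 7 − (2/7)x_{West}.
Solving the two reaction functions simultaneously: (1 − (−0.5)(−2/7))x_{West} = 12.5 − 0.5·7, so (6/7)x_{West} = 9 and x_{West} = 10.5.
Then x_{East} = 7 − (2/7)·10.5 = 4.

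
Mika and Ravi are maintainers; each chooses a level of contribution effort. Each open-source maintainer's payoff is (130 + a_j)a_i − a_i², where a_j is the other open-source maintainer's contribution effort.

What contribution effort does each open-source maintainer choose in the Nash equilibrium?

130

Mika's payoff is (130 + a_R)a_M − a_M².
∂π/∂a_M = 130 + a_R − 2a_M = 0, so a_M = 65 + 0.5a_R.
The game is symmetric, so in equilibrium a_R = a_M: the reaction function gives 0.5a_M = 65, hence a_M = 130.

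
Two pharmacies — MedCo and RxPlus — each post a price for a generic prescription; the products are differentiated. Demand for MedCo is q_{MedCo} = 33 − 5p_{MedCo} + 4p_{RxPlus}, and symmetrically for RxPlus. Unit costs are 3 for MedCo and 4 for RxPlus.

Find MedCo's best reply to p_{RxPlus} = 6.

MedCo's profit: π = (p_{MedCo} − 3)(33 − 5p_{MedCo} + 4p_{RxPlus}).
∂π/∂p_{MedCo} = 48 − 10p_{MedCo} + 4p_{RxPlus} = 0 ⇒ p_{MedCo} = 4.8 + 0.4p_{RxPlus}.
At p_{RxPlus} = 6: p_{MedCo} = 4.8 + 0.4·6 = 7.2.

7.2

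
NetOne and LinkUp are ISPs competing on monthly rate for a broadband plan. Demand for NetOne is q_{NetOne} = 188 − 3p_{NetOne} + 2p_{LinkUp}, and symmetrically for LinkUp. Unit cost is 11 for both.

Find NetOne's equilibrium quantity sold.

132.75

NetOne's profit: π = (p_{NetOne} − 11)(188 − 3p_{NetOne} + 2p_{LinkUp}).
∂π/∂p_{NetOne} = 221 − 6p_{NetOne} + 2p_{LinkUp} = 0 ⇒ p_{NetOne} = 221/6 + (1/3)p_{LinkUp}.
Setting p_{NetOne} = p_{LinkUp} in the reaction function: p_{NetOne} = 221/6 + (1/3)p_{NetOne}, so p_{NetOne} = (221/6) / (2/3) = 55.25.
q_{NetOne} = 188 − 3·55.25 + 2·55.25 = 132.75.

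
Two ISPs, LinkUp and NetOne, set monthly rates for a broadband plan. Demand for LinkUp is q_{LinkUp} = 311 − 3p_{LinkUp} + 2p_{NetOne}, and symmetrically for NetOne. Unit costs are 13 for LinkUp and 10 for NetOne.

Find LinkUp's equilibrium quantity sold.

LinkUp's profit: π = (p_{LinkUp} − 13)(311 − 3p_{LinkUp} + 2p_{NetOne}).
∂π/∂p_{LinkUp} = 350 − 6p_{LinkUp} + 2p_{NetOne} = 0 ⇒ p_{LinkUp} = 175/3 + (1/3)p_{NetOne}.
Similarly p_{NetOne} = 341/6 + (1/3)p_{LinkUp}.
Solving the two reaction functions simultaneously: (1 − (1/3)(1/3))p_{LinkUp} = 175/3 + (1/3)·(341/6), so (8/9)p_{LinkUp} = 1391/18 and p_{LinkUp} = 86.9375.
Then p_{NetOne} = 341/6 + (1/3)·86.9375 = 85.8125.
q_{LinkUp} = 311 − 3·86.9375 + 2·85.8125 = 221.8125.

221.8125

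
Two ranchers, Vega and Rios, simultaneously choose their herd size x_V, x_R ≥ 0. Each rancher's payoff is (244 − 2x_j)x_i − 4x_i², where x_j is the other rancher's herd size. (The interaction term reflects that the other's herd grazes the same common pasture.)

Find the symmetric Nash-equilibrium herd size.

24.4

Vega's payoff is (244 − 2x_R)x_V − 4x_V².
∂π/∂x_V = 244 − 2x_R − 8x_V = 0, so x_V = 30.5 − 0.25x_R.
Setting x_V = x_R in the reaction function: x_V = 30.5 − 0.25x_V, so x_V = 30.5 / 1.25 = 24.4.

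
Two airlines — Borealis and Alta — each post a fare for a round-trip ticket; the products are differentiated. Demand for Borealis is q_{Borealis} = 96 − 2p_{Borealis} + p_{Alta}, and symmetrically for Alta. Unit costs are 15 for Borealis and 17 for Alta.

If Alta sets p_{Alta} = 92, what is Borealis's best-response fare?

Borealis's profit: π = (p_{Borealis} − 15)(96 − 2p_{Borealis} + p_{Alta}).
∂π/∂p_{Borealis} = 126 − 4p_{Borealis} + p_{Alta} = 0 ⇒ p_{Borealis} = 31.5 + 0.25p_{Alta}.
At p_{Alta} = 92: p_{Borealis} = 31.5 + 0.25·92 = 54.5.

54.5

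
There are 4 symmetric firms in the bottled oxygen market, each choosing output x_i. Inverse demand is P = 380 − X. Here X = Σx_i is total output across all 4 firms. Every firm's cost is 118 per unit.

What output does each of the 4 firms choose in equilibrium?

A representative firm's profit is π_i = x_i(380 − X) − 118x_i, with X = x_i + Σ_{j≠i} x_j.
First-order condition: 262 − 2x_i − Σ_{j≠i} x_j = 0.
In a symmetric equilibrium every firm chooses the same x, so Σ_{j≠i} x_j = 3x. The condition becomes 262 − 5x = 0, giving x = 262/5 = 52.4.

52.4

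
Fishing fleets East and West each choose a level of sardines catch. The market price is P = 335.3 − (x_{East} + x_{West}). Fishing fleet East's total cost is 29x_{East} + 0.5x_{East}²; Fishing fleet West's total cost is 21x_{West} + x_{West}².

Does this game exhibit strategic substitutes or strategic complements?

Fishing fleet East's profit: π = x_{East}(335.3 − (x_{East} + x_{West})) − 29x_{East} − 0.5x_{East}².
∂π/∂x_{East} = 306.3 − 3x_{East} − x_{West} = 0, so x_{East} = 102.1 − (1/3)x_{West}.
The best-response slope dx_{East}/dx_{West} = −1/3 < 0: the reaction function is downward-sloping, so the choices are strategic substitutes.

strategic substitutes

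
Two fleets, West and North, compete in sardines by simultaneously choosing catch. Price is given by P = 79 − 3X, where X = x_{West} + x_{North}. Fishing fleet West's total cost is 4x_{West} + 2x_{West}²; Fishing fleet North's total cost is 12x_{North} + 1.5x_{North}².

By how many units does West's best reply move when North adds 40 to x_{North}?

-12

Fishing fleet West's profit: π = x_{West}(79 − 3(x_{West} + x_{North})) − 4x_{West} − 2x_{West}².
∂π/∂x_{West} = 75 − 10x_{West} − 3x_{North} = 0, so x_{West} = 7.5 − 0.3x_{North}.
The reaction-function slope is −0.3, so a 40-unit rise in x_{North} moves x_{West} by −0.3 × 40 = −12. West's best response falls — the actions are strategic substitutes.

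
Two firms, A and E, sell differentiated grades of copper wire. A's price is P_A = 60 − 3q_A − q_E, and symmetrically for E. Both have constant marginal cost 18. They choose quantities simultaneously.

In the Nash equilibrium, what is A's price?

Firm A's profit: π = q_A(60 − 3q_A − q_E) − 18q_A.
∂π/∂q_A = 42 − 6q_A − q_E = 0 ⇒ q_A = 7 − (1/6)q_E.
By symmetry q_E = q_A; substituting into the reaction function, (7/6)q_A = 7 and q_A = 6.
P_A = 60 − 3·6 − 6 = 36.

36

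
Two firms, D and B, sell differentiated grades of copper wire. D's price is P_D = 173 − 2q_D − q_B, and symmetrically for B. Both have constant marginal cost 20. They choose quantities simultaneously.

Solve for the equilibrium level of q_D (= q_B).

30.6

Firm D's profit: π = q_D(173 − 2q_D − q_B) − 20q_D.
∂π/∂q_D = 153 − 4q_D − q_B = 0 ⇒ q_D = 38.25 − 0.25q_B.
The game is symmetric, so in equilibrium q_B = q_D: the reaction function gives 1.25q_D = 38.25, hence q_D = 30.6.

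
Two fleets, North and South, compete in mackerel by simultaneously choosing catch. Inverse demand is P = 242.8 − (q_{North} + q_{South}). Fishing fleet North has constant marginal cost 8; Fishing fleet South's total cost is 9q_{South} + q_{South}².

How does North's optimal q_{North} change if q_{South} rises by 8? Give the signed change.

Fishing fleet North's profit: π = q_{North}(242.8 − (q_{North} + q_{South})) − 8q_{North}.
∂π/∂q_{North} = 234.8 − 2q_{North} − q_{South} = 0, so q_{North} = 117.4 − 0.5q_{South}.
The reaction-function slope is −0.5, so an 8-unit rise in q_{South} moves q_{North} by −0.5 × 8 = −4. North's best response falls — the actions are strategic substitutes.

-4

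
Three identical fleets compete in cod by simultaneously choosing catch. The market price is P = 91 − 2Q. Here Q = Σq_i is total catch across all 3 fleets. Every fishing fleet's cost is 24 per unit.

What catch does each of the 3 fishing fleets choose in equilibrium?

8.375

A representative fishing fleet's profit is π_i = q_i(91 − 2Q) − 24q_i, with Q = q_i + Σ_{j≠i} q_j.
First-order condition: 67 − 4q_i − 2Σ_{j≠i} q_j = 0.
With identical fishing fleets, set every q_j = q: then 67 − 4q − 4q = 0, i.e. q = 67/8 = 8.375.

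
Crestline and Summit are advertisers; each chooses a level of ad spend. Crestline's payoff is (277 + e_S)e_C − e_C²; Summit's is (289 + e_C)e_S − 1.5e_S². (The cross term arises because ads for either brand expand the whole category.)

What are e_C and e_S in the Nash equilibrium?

224, 171

Expanding Crestline's payoff: 277e_C + e_Se_C − e_C².
∂π/∂e_C = 277 + e_S − 2e_C = 0, so e_C = 138.5 + 0.5e_S.
Likewise for Summit: e_S = 289/3 + (1/3)e_C.
Plugging e_S into Crestline's best response: e_C = 138.5 + 0.5(289/3 + (1/3)e_C) ⇒ (5/6)e_C = 560/3, so e_C = 224.
Then e_S = 289/3 + (1/3)·224 = 171.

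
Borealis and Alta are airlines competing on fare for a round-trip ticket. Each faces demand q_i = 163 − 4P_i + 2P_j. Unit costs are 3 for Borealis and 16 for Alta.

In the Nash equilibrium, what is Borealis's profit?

3113.64

Borealis's profit: π = (P_{Borealis} − 3)(163 − 4P_{Borealis} + 2P_{Alta}).
∂π/∂P_{Borealis} = 175 − 8P_{Borealis} + 2P_{Alta} = 0 ⇒ P_{Borealis} = 21.875 + 0.25P_{Alta}.
Similarly P_{Alta} = 28.375 + 0.25P_{Borealis}.
Substituting the second reaction function into the first: P_{Borealis} = 21.875 + 0.25(28.375 + 0.25P_{Borealis}), which gives 0.9375P_{Borealis} = 927/32 ⇒ P_{Borealis} = 30.9.
Then P_{Alta} = 28.375 + 0.25·30.9 = 36.1.
q_{Borealis} = 163 − 4·30.9 + 2·36.1 = 111.6.
Profit = (30.9 − 3)·111.6 = 3113.64.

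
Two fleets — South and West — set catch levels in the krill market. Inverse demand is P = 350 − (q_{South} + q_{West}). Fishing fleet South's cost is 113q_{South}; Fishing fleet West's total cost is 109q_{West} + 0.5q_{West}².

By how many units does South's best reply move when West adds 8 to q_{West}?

-4

Fishing fleet South's profit: π = q_{South}(350 − (q_{South} + q_{West})) − 113q_{South}.
∂π/∂q_{South} = 237 − 2q_{South} − q_{West} = 0, so q_{South} = 118.5 − 0.5q_{West}.
The reaction-function slope is −0.5, so an 8-unit rise in q_{West} moves q_{South} by −0.5 × 8 = −4. South's best response falls — the actions are strategic substitutes.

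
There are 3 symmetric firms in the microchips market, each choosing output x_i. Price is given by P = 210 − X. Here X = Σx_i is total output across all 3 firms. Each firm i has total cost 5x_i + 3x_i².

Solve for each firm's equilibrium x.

A representative firm's profit is π_i = x_i(210 − X) − 5x_i − 3x_i², with X = x_i + Σ_{j≠i} x_j.
First-order condition: 205 − 8x_i − Σ_{j≠i} x_j = 0.
Imposing symmetry (x_j = x for all j) turns Σ_{j≠i} x_j into 2x, so 205 = 10x and x = 20.5.

20.5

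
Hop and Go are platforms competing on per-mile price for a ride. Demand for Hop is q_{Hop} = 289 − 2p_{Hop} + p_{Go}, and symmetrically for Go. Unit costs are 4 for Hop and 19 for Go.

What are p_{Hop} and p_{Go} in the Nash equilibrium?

Hop's profit: π = (p_{Hop} − 4)(289 − 2p_{Hop} + p_{Go}).
∂π/∂p_{Hop} = 297 − 4p_{Hop} + p_{Go} = 0 ⇒ p_{Hop} = 74.25 + 0.25p_{Go}.
Similarly p_{Go} = 81.75 + 0.25p_{Hop}.
Plugging p_{Go} into Hop's best response: p_{Hop} = 74.25 + 0.25(81.75 + 0.25p_{Hop}) ⇒ 0.9375p_{Hop} = 94.6875, so p_{Hop} = 101.
Then p_{Go} = 81.75 + 0.25·101 = 107.

101, 107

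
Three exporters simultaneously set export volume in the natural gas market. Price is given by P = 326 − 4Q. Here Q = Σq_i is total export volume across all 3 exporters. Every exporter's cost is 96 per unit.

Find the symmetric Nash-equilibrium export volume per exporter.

A representative exporter's profit is π_i = q_i(326 − 4Q) − 96q_i, with Q = q_i + Σ_{j≠i} q_j.
First-order condition: 230 − 8q_i − 4Σ_{j≠i} q_j = 0.
Imposing symmetry (q_j = q for all j) turns Σ_{j≠i} q_j into 2q, so 230 = 16q and q = 14.375.

14.375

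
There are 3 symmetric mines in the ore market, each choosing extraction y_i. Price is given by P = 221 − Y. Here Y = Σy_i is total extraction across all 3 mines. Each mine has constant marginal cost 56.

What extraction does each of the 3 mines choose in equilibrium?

41.25

A representative mine's profit is π_i = y_i(221 − Y) − 56y_i, with Y = y_i + Σ_{j≠i} y_j.
First-order condition: 165 − 2y_i − Σ_{j≠i} y_j = 0.
In a symmetric equilibrium every mine chooses the same y, so Σ_{j≠i} y_j = 2y. The condition becomes 165 − 4y = 0, giving y = 165/4 = 41.25.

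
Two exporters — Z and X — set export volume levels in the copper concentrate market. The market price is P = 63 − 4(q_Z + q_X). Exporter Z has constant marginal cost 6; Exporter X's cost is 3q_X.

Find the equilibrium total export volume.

Exporter Z's profit: π = q_Z(63 − 4(q_Z + q_X)) − 6q_Z.
∂π/∂q_Z = 57 − 8q_Z − 4q_X = 0, so q_Z = 7.125 − 0.5q_X.
By the same steps for X: q_X = 7.5 − 0.5q_Z.
Plugging q_X into Z's best response: q_Z = 7.125 − 0.5(7.5 − 0.5q_Z) ⇒ 0.75q_Z = 3.375, so q_Z = 4.5.
Then q_X = 7.5 − 0.5·4.5 = 5.25.
Total export volume: 4.5 + 5.25 = 9.75.

9.75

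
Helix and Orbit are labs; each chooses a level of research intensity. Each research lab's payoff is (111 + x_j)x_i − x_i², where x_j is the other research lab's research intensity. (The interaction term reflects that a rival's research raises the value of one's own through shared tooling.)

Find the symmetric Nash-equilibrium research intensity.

Helix's payoff is (111 + x_O)x_H − x_H².
∂π/∂x_H = 111 + x_O − 2x_H = 0, so x_H = 55.5 + 0.5x_O.
By symmetry x_O = x_H; substituting into the reaction function, 0.5x_H = 55.5 and x_H = 111.

111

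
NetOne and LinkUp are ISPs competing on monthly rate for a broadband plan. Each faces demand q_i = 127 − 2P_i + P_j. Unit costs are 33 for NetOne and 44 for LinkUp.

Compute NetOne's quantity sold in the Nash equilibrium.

NetOne's profit: π = (P_{NetOne} − 33)(127 − 2P_{NetOne} + P_{LinkUp}).
∂π/∂P_{NetOne} = 193 − 4P_{NetOne} + P_{LinkUp} = 0 ⇒ P_{NetOne} = 48.25 + 0.25P_{LinkUp}.
Similarly P_{LinkUp} = 53.75 + 0.25P_{NetOne}.
Substituting the second reaction function into the first: P_{NetOne} = 48.25 + 0.25(53.75 + 0.25P_{NetOne}), which gives 0.9375P_{NetOne} = 61.6875 ⇒ P_{NetOne} = 65.8.
Then P_{LinkUp} = 53.75 + 0.25·65.8 = 70.2.
q_{NetOne} = 127 − 2·65.8 + 70.2 = 65.6.

65.6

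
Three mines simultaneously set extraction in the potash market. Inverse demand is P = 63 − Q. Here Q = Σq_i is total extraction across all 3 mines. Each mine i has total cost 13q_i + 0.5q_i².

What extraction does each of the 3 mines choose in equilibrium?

10

A representative mine's profit is π_i = q_i(63 − Q) − 13q_i − 0.5q_i², with Q = q_i + Σ_{j≠i} q_j.
First-order condition: 50 − 3q_i − Σ_{j≠i} q_j = 0.
Imposing symmetry (q_j = q for all j) turns Σ_{j≠i} q_j into 2q, so 50 = 5q and q = 10.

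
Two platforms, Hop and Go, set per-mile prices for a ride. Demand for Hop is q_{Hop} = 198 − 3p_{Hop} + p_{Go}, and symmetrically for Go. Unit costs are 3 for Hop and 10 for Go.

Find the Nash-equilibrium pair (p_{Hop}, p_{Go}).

Hop's profit: π = (p_{Hop} − 3)(198 − 3p_{Hop} + p_{Go}).
∂π/∂p_{Hop} = 207 − 6p_{Hop} + p_{Go} = 0 ⇒ p_{Hop} = 34.5 + (1/6)p_{Go}.
Similarly p_{Go} = 38 + (1/6)p_{Hop}.
Substituting the second reaction function into the first: p_{Hop} = 34.5 + (1/6)(38 + (1/6)p_{Hop}), which gives (35/36)p_{Hop} = 245/6 ⇒ p_{Hop} = 42.
Then p_{Go} = 38 + (1/6)·42 = 45.

42, 45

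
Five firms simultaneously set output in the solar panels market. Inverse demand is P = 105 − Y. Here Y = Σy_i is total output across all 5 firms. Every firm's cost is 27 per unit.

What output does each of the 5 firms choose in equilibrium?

A representative firm's profit is π_i = y_i(105 − Y) − 27y_i, with Y = y_i + Σ_{j≠i} y_j.
First-order condition: 78 − 2y_i − Σ_{j≠i} y_j = 0.
With identical firms, set every y_j = y: then 78 − 2y − 4y = 0, i.e. y = 78/6 = 13.

13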